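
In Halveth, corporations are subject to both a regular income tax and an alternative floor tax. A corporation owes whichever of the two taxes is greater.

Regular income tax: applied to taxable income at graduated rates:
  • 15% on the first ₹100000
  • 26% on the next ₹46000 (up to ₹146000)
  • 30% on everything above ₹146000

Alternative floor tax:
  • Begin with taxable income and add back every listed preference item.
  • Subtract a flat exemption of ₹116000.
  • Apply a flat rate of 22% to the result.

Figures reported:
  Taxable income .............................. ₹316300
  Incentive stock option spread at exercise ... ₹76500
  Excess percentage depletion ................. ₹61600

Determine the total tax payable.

₹78050

Alternative floor tax:
  Adjusted income: ₹316300 + ₹76500 + ₹61600 = ₹454400
  Less exemption ₹116000 → base ₹338400
  ₹338400 × 22% = ₹74448

Regular income tax:
  ₹100000 × 15% = ₹15000
  ₹46000 × 26% = ₹11960
  ₹170300 × 30% = ₹51090
  → ₹78050

₹78050 > ₹74448, so the regular income tax governs.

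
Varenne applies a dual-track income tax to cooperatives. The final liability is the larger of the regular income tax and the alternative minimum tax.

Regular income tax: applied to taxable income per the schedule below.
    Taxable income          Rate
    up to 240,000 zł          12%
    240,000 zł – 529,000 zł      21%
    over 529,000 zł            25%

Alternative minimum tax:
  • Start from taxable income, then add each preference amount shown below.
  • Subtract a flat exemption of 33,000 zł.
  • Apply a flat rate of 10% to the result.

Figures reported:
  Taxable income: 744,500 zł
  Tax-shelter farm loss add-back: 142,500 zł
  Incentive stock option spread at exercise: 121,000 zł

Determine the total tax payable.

Regular income tax:
  240,000 zł × 12% = 28,800 zł
  289,000 zł × 21% = 60,690 zł
  215,500 zł × 25% = 53,875 zł
  → 143,365 zł

Alternative minimum tax:
  Adjusted income: 744,500 zł + 142,500 zł + 121,000 zł = 1,008,000 zł
  Less exemption 33,000 zł → base 975,000 zł
  975,000 zł × 10% = 97,500 zł

143,365 zł > 97,500 zł, so the regular income tax governs.

143,365 zł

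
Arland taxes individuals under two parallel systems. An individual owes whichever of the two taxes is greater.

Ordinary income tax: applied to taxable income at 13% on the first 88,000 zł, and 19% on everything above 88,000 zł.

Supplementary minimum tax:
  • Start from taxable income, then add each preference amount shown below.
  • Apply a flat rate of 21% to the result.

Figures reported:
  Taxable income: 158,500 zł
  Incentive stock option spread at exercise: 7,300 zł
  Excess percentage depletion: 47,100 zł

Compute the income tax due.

Ordinary income tax:
  88,000 zł × 13% = 11,440 zł
  70,500 zł × 19% = 13,395 zł
  → 24,835 zł

Supplementary minimum tax:
  Adjusted income: 158,500 zł + 7,300 zł + 47,100 zł = 212,900 zł
  212,900 zł × 21% = 44,709 zł

44,709 zł > 24,835 zł, so the supplementary minimum tax is the binding amount.

44,709 zł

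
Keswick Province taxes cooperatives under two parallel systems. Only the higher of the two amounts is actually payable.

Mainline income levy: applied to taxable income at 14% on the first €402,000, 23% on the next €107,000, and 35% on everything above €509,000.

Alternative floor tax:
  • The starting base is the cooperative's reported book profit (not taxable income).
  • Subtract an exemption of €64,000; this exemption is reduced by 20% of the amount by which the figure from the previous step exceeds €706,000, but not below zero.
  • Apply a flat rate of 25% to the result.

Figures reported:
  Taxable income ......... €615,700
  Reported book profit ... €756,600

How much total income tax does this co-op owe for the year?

Mainline income levy:
  €402,000 × 14% = €56,280
  €107,000 × 23% = €24,610
  €106,700 × 35% = €37,345
  → €118,235

Alternative floor tax:
  Base (reported book profit): €756,600
  Exemption: €64,000 − 20% × (€756,600 − €706,000) = €64,000 − €10,120 = €53,880
  Base: €756,600 − €53,880 = €702,720
  €702,720 × 25% = €175,680

€175,680 > €118,235, so the alternative floor tax is the binding amount.

€175,680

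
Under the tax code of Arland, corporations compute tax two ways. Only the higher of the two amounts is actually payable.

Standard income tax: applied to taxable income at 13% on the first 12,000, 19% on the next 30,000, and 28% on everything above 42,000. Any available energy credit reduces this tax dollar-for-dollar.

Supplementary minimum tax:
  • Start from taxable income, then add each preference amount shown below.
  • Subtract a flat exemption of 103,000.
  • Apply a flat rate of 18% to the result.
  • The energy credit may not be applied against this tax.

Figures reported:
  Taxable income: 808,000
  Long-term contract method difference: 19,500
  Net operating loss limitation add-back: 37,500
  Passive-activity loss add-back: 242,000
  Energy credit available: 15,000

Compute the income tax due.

206,740

Standard income tax:
  12,000 × 13% = 1,560
  30,000 × 19% = 5,700
  766,000 × 28% = 214,480
  → 221,740
  Less energy credit 15,000 → 206,740

Supplementary minimum tax:
  Adjusted income: 808,000 + 19,500 + 37,500 + 242,000 = 1,107,000
  Less exemption 103,000 → base 1,004,000
  1,004,000 × 18% = 180,720

206,740 > 180,720, so the standard income tax governs.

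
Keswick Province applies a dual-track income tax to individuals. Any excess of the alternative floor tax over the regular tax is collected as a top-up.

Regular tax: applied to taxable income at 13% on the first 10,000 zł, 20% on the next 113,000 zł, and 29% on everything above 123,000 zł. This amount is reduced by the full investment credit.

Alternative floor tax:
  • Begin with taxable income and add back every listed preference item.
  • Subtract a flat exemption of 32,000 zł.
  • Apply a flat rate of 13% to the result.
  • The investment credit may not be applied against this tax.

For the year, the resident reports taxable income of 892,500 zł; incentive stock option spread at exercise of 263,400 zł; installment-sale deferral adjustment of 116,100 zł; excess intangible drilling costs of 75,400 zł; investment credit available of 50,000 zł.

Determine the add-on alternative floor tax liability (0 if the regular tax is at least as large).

Regular tax:
  10,000 zł × 13% = 1,300 zł
  113,000 zł × 20% = 22,600 zł
  769,500 zł × 29% = 223,155 zł
  → 247,055 zł
  Less investment credit 50,000 zł → 197,055 zł

Alternative floor tax:
  Adjusted income: 892,500 zł + 263,400 zł + 116,100 zł + 75,400 zł = 1,347,400 zł
  Less exemption 32,000 zł → base 1,315,400 zł
  1,315,400 zł × 13% = 171,002 zł

171,002 zł ≤ 197,055 zł, so no add-on is due.

0 zł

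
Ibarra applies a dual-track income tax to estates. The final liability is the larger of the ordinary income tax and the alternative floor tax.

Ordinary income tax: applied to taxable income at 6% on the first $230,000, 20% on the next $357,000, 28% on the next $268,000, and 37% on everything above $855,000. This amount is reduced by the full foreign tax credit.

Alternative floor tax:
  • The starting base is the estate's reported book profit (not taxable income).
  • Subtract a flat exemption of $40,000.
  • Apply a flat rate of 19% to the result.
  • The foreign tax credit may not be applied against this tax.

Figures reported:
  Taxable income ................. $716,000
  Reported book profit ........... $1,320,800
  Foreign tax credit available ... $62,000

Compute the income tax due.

Alternative floor tax:
  Base (reported book profit): $1,320,800
  Less exemption $40,000 → base $1,280,800
  $1,280,800 × 19% = $243,352

Ordinary income tax:
  $230,000 × 6% = $13,800
  $357,000 × 20% = $71,400
  $129,000 × 28% = $36,120
  → $121,320
  Less foreign tax credit $62,000 → $59,320

$243,352 > $59,320, so the alternative floor tax is the binding amount.

$243,352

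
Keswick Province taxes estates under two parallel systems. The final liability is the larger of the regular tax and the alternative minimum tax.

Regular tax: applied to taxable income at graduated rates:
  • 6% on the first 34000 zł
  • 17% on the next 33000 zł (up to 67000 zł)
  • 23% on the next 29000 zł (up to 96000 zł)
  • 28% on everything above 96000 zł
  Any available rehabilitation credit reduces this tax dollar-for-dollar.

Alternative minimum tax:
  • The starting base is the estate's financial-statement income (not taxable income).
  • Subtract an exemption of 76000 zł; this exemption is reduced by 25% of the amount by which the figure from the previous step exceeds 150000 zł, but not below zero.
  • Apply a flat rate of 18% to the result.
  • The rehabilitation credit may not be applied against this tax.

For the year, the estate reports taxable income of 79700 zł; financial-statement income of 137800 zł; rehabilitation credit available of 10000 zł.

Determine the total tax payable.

Regular tax:
  34000 zł × 6% = 2040 zł
  33000 zł × 17% = 5610 zł
  12700 zł × 23% = 2921 zł
  → 10571 zł
  Less rehabilitation credit 10000 zł → 571 zł

Alternative minimum tax:
  Base (financial-statement income): 137800 zł
  Exemption: 137800 zł ≤ 150000 zł, so full 76000 zł applies
  Base: 137800 zł − 76000 zł = 61800 zł
  61800 zł × 18% = 11124 zł

11124 zł > 571 zł, so the alternative minimum tax is the binding amount.

11124 zł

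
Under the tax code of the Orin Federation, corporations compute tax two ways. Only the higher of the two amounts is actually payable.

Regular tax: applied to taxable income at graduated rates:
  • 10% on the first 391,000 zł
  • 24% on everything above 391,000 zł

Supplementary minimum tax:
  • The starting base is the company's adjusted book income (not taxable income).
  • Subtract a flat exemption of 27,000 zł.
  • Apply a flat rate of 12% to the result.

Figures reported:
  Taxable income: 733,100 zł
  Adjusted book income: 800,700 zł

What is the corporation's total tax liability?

121,204 zł

Supplementary minimum tax:
  Base (adjusted book income): 800,700 zł
  Less exemption 27,000 zł → base 773,700 zł
  773,700 zł × 12% = 92,844 zł

Regular tax:
  391,000 zł × 10% = 39,100 zł
  342,100 zł × 24% = 82,104 zł
  → 121,204 zł

121,204 zł > 92,844 zł, so the regular tax governs.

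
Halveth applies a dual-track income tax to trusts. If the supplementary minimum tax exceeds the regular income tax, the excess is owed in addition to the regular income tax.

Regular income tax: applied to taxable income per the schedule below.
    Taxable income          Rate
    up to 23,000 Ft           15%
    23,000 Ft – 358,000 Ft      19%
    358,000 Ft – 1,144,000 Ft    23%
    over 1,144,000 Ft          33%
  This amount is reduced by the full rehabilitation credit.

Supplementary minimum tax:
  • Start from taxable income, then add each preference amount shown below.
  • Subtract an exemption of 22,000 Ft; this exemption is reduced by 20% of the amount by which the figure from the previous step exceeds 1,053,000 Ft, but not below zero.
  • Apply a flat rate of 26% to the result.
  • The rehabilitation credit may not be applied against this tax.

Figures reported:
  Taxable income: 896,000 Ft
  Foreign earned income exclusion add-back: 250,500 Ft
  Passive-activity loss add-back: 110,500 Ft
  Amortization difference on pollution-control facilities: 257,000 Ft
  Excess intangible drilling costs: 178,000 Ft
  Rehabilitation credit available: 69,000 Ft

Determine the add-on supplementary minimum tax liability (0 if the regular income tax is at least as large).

Regular income tax:
  23,000 Ft × 15% = 3,450 Ft
  335,000 Ft × 19% = 63,650 Ft
  538,000 Ft × 23% = 123,740 Ft
  → 190,840 Ft
  Less rehabilitation credit 69,000 Ft → 121,840 Ft

Supplementary minimum tax:
  Adjusted income: 896,000 Ft + 250,500 Ft + 110,500 Ft + 257,000 Ft + 178,000 Ft = 1,692,000 Ft
  Exemption: 20% × (1,692,000 Ft − 1,053,000 Ft) = 127,800 Ft ≥ 22,000 Ft, so the exemption is fully phased out
  Base: 1,692,000 Ft − 0 Ft = 1,692,000 Ft
  1,692,000 Ft × 26% = 439,920 Ft

Excess of supplementary minimum tax over regular income tax: 439,920 Ft − 121,840 Ft = 318,080 Ft.

318,080 Ft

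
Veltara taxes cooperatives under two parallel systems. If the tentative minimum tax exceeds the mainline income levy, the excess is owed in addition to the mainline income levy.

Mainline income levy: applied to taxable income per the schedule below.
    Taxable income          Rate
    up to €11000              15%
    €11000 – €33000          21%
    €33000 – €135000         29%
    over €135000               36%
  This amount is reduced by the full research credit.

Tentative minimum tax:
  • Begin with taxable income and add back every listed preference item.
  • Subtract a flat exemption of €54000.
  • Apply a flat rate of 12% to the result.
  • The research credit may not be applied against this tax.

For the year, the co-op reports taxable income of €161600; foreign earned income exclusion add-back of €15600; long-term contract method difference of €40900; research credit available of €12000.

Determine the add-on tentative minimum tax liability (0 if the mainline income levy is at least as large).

Mainline income levy:
  €11000 × 15% = €1650
  €22000 × 21% = €4620
  €102000 × 29% = €29580
  €26600 × 36% = €9576
  → €45426
  Less research credit €12000 → €33426

Tentative minimum tax:
  Adjusted income: €161600 + €15600 + €40900 = €218100
  Less exemption €54000 → base €164100
  €164100 × 12% = €19692

€19692 ≤ €33426, so no add-on is due.

€0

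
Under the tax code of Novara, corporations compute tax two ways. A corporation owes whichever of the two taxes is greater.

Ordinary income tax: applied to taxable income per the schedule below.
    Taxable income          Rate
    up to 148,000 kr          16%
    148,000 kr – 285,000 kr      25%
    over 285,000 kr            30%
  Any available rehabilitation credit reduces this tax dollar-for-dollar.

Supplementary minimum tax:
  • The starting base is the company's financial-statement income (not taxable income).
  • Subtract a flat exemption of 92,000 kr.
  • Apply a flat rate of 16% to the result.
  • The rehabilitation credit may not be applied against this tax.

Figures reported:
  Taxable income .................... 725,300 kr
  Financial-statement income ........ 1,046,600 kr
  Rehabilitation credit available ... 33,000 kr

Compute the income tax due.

157,020 kr

Ordinary income tax:
  148,000 kr × 16% = 23,680 kr
  137,000 kr × 25% = 34,250 kr
  440,300 kr × 30% = 132,090 kr
  → 190,020 kr
  Less rehabilitation credit 33,000 kr → 157,020 kr

Supplementary minimum tax:
  Base (financial-statement income): 1,046,600 kr
  Less exemption 92,000 kr → base 954,600 kr
  954,600 kr × 16% = 152,736 kr

157,020 kr > 152,736 kr, so the ordinary income tax governs.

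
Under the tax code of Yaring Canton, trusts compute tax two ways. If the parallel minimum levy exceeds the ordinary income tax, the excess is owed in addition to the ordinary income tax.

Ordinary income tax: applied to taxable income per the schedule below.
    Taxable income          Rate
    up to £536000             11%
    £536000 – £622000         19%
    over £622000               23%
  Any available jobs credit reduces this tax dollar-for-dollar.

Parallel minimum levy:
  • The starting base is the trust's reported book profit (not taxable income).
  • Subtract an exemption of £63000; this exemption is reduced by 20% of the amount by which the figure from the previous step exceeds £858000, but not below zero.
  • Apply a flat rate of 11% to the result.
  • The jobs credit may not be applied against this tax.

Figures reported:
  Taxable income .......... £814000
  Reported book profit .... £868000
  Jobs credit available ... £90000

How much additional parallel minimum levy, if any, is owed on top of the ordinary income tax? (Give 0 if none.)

Ordinary income tax:
  £536000 × 11% = £58960
  £86000 × 19% = £16340
  £192000 × 23% = £44160
  → £119460
  Less jobs credit £90000 → £29460

Parallel minimum levy:
  Base (reported book profit): £868000
  Exemption: £63000 − 20% × (£868000 − £858000) = £63000 − £2000 = £61000
  Base: £868000 − £61000 = £807000
  £807000 × 11% = £88770

Excess of parallel minimum levy over ordinary income tax: £88770 − £29460 = £59310.

£59310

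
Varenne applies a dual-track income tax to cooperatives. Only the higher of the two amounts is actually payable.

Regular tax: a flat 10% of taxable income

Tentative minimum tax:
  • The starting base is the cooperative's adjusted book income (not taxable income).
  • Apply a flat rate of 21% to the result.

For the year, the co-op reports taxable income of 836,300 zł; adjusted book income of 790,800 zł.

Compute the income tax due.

166,068 zł

Regular tax:
  836,300 zł × 10% = 83,630 zł

Tentative minimum tax:
  Base (adjusted book income): 790,800 zł
  790,800 zł × 21% = 166,068 zł

166,068 zł > 83,630 zł, so the tentative minimum tax is the binding amount.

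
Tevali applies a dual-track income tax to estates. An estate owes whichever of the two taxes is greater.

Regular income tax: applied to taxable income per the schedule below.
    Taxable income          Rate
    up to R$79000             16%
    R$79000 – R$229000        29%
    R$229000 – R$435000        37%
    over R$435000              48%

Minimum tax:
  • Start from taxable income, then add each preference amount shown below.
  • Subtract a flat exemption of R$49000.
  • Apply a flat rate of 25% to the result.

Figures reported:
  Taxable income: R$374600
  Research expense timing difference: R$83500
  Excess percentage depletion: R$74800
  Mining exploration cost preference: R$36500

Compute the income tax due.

R$130100

Minimum tax:
  Adjusted income: R$374600 + R$83500 + R$74800 + R$36500 = R$569400
  Less exemption R$49000 → base R$520400
  R$520400 × 25% = R$130100

Regular income tax:
  R$79000 × 16% = R$12640
  R$150000 × 29% = R$43500
  R$145600 × 37% = R$53872
  → R$110012

R$130100 > R$110012, so the minimum tax is the binding amount.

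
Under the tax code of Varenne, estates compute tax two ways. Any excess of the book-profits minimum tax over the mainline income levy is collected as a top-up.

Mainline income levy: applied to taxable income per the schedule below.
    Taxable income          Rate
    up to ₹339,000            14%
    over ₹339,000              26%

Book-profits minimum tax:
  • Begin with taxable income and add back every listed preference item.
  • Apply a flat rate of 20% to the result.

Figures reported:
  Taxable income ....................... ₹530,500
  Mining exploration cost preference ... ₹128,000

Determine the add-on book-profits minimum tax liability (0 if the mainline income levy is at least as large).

₹34,450

Book-profits minimum tax:
  Adjusted income: ₹530,500 + ₹128,000 = ₹658,500
  ₹658,500 × 20% = ₹131,700

Mainline income levy:
  ₹339,000 × 14% = ₹47,460
  ₹191,500 × 26% = ₹49,790
  → ₹97,250

Excess of book-profits minimum tax over mainline income levy: ₹131,700 − ₹97,250 = ₹34,450.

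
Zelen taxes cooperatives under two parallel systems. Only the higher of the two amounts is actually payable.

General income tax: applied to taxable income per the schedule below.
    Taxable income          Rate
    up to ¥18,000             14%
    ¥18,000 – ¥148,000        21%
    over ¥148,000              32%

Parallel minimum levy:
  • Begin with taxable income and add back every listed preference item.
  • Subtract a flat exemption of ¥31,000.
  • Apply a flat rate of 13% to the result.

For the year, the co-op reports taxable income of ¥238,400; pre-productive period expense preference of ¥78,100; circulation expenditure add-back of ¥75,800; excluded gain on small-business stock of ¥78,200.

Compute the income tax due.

¥58,748

Parallel minimum levy:
  Adjusted income: ¥238,400 + ¥78,100 + ¥75,800 + ¥78,200 = ¥470,500
  Less exemption ¥31,000 → base ¥439,500
  ¥439,500 × 13% = ¥57,135

General income tax:
  ¥18,000 × 14% = ¥2,520
  ¥130,000 × 21% = ¥27,300
  ¥90,400 × 32% = ¥28,928
  → ¥58,748

¥58,748 > ¥57,135, so the general income tax governs.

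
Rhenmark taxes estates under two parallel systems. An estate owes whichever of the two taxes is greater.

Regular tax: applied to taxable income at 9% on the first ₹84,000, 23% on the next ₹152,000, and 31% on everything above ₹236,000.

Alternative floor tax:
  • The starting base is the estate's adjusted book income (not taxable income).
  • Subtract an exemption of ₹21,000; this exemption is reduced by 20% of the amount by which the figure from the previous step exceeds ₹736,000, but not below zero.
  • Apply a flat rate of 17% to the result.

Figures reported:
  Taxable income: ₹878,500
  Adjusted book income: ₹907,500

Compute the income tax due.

₹241,695

Alternative floor tax:
  Base (adjusted book income): ₹907,500
  Exemption: 20% × (₹907,500 − ₹736,000) = ₹34,300 ≥ ₹21,000, so the exemption is fully phased out
  Base: ₹907,500 − ₹0 = ₹907,500
  ₹907,500 × 17% = ₹154,275

Regular tax:
  ₹84,000 × 9% = ₹7,560
  ₹152,000 × 23% = ₹34,960
  ₹642,500 × 31% = ₹199,175
  → ₹241,695

₹241,695 > ₹154,275, so the regular tax governs.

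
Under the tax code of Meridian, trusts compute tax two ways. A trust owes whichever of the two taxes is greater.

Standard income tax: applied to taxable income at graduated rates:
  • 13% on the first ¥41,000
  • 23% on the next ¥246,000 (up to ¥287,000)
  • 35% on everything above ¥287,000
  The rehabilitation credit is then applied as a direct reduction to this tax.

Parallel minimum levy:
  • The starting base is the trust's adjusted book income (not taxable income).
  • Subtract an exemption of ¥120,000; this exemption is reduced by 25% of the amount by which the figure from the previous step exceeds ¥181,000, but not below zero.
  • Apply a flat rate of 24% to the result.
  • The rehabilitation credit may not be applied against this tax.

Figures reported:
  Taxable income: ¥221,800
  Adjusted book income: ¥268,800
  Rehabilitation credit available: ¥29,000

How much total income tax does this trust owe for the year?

¥40,980

Parallel minimum levy:
  Base (adjusted book income): ¥268,800
  Exemption: ¥120,000 − 25% × (¥268,800 − ¥181,000) = ¥120,000 − ¥21,950 = ¥98,050
  Base: ¥268,800 − ¥98,050 = ¥170,750
  ¥170,750 × 24% = ¥40,980

Standard income tax:
  ¥41,000 × 13% = ¥5,330
  ¥180,800 × 23% = ¥41,584
  → ¥46,914
  Less rehabilitation credit ¥29,000 → ¥17,914

¥40,980 > ¥17,914, so the parallel minimum levy is the binding amount.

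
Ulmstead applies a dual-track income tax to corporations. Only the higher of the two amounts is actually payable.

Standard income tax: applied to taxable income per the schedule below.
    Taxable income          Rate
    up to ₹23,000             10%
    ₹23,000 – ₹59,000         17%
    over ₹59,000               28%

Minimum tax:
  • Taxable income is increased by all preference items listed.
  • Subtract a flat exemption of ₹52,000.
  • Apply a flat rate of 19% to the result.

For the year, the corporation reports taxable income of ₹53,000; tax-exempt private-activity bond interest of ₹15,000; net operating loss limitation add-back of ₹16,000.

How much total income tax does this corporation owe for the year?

Standard income tax:
  ₹23,000 × 10% = ₹2,300
  ₹30,000 × 17% = ₹5,100
  → ₹7,400

Minimum tax:
  Adjusted income: ₹53,000 + ₹15,000 + ₹16,000 = ₹84,000
  Less exemption ₹52,000 → base ₹32,000
  ₹32,000 × 19% = ₹6,080

₹7,400 > ₹6,080, so the standard income tax governs.

₹7,400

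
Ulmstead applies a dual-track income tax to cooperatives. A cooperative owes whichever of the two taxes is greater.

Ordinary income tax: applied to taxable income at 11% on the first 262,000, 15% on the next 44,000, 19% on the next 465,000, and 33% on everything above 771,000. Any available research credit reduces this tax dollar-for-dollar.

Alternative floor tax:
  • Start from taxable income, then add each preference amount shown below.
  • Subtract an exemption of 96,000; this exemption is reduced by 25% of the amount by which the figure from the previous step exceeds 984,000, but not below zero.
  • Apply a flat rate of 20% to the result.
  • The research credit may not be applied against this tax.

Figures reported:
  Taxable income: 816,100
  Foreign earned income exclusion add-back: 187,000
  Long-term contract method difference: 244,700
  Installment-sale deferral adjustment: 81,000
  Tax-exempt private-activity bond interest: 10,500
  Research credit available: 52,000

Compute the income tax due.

266,425

Ordinary income tax:
  262,000 × 11% = 28,820
  44,000 × 15% = 6,600
  465,000 × 19% = 88,350
  45,100 × 33% = 14,883
  → 138,653
  Less research credit 52,000 → 86,653

Alternative floor tax:
  Adjusted income: 816,100 + 187,000 + 244,700 + 81,000 + 10,500 = 1,339,300
  Exemption: 96,000 − 25% × (1,339,300 − 984,000) = 96,000 − 88,825 = 7,175
  Base: 1,339,300 − 7,175 = 1,332,125
  1,332,125 × 20% = 266,425

266,425 > 86,653, so the alternative floor tax is the binding amount.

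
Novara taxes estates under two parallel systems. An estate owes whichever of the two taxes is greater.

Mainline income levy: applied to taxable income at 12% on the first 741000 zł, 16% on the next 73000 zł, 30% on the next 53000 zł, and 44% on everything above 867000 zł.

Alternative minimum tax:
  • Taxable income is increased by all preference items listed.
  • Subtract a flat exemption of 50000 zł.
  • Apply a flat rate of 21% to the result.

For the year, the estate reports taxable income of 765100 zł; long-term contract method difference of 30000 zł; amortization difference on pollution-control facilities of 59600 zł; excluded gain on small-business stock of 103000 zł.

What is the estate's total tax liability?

190617 zł

Mainline income levy:
  741000 zł × 12% = 88920 zł
  24100 zł × 16% = 3856 zł
  → 92776 zł

Alternative minimum tax:
  Adjusted income: 765100 zł + 30000 zł + 59600 zł + 103000 zł = 957700 zł
  Less exemption 50000 zł → base 907700 zł
  907700 zł × 21% = 190617 zł

190617 zł > 92776 zł, so the alternative minimum tax is the binding amount.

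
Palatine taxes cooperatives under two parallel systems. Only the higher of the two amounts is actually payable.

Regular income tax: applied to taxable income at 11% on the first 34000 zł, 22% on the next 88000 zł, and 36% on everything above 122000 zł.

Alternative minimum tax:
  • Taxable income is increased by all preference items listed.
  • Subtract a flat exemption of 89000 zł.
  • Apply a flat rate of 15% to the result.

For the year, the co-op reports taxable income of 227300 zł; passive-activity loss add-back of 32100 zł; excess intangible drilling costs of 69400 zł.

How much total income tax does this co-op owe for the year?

Regular income tax:
  34000 zł × 11% = 3740 zł
  88000 zł × 22% = 19360 zł
  105300 zł × 36% = 37908 zł
  → 61008 zł

Alternative minimum tax:
  Adjusted income: 227300 zł + 32100 zł + 69400 zł = 328800 zł
  Less exemption 89000 zł → base 239800 zł
  239800 zł × 15% = 35970 zł

61008 zł > 35970 zł, so the regular income tax governs.

61008 zł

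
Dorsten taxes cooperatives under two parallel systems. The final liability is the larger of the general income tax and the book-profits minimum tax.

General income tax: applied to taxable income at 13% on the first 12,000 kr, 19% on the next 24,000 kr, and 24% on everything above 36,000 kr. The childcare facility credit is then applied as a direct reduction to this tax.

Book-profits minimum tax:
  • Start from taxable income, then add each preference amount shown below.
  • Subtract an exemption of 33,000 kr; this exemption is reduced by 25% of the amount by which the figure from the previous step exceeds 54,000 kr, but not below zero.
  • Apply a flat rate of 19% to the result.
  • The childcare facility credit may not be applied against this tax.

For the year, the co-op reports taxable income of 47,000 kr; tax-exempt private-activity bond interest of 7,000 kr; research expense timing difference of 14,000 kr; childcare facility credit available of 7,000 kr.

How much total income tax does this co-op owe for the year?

General income tax:
  12,000 kr × 13% = 1,560 kr
  24,000 kr × 19% = 4,560 kr
  11,000 kr × 24% = 2,640 kr
  → 8,760 kr
  Less childcare facility credit 7,000 kr → 1,760 kr

Book-profits minimum tax:
  Adjusted income: 47,000 kr + 7,000 kr + 14,000 kr = 68,000 kr
  Exemption: 33,000 kr − 25% × (68,000 kr − 54,000 kr) = 33,000 kr − 3,500 kr = 29,500 kr
  Base: 68,000 kr − 29,500 kr = 38,500 kr
  38,500 kr × 19% = 7,315 kr

7,315 kr > 1,760 kr, so the book-profits minimum tax is the binding amount.

7,315 kr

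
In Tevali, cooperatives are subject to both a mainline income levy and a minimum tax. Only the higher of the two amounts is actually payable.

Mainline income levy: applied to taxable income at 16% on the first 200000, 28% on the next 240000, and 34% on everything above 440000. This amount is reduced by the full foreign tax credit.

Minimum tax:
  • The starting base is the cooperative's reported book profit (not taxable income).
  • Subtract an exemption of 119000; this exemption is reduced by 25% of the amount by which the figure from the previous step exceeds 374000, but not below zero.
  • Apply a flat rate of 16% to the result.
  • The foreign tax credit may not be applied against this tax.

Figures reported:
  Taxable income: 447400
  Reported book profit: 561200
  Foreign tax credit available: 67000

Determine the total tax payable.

Mainline income levy:
  200000 × 16% = 32000
  240000 × 28% = 67200
  7400 × 34% = 2516
  → 101716
  Less foreign tax credit 67000 → 34716

Minimum tax:
  Base (reported book profit): 561200
  Exemption: 119000 − 25% × (561200 − 374000) = 119000 − 46800 = 72200
  Base: 561200 − 72200 = 489000
  489000 × 16% = 78240

78240 > 34716, so the minimum tax is the binding amount.

78240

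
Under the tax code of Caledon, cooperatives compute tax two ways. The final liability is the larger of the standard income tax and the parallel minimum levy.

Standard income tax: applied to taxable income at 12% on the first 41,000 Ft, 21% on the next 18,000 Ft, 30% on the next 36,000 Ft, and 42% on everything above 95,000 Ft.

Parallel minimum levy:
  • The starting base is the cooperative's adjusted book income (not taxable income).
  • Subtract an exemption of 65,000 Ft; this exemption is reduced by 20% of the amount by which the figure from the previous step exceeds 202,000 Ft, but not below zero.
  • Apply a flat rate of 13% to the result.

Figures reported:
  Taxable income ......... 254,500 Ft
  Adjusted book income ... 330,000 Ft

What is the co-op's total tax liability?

Standard income tax:
  41,000 Ft × 12% = 4,920 Ft
  18,000 Ft × 21% = 3,780 Ft
  36,000 Ft × 30% = 10,800 Ft
  159,500 Ft × 42% = 66,990 Ft
  → 86,490 Ft

Parallel minimum levy:
  Base (adjusted book income): 330,000 Ft
  Exemption: 65,000 Ft − 20% × (330,000 Ft − 202,000 Ft) = 65,000 Ft − 25,600 Ft = 39,400 Ft
  Base: 330,000 Ft − 39,400 Ft = 290,600 Ft
  290,600 Ft × 13% = 37,778 Ft

86,490 Ft > 37,778 Ft, so the standard income tax governs.

86,490 Ft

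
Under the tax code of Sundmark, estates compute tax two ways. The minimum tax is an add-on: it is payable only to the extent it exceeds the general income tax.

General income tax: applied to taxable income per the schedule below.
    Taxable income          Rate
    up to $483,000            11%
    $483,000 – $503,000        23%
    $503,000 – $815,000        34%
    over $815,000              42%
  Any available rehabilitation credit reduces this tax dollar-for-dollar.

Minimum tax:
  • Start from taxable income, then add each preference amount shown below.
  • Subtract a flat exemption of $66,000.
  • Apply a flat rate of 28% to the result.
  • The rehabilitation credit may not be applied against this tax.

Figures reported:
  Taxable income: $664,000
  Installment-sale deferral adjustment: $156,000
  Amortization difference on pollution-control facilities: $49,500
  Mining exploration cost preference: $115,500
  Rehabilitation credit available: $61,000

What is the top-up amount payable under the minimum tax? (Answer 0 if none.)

$205,850

Minimum tax:
  Adjusted income: $664,000 + $156,000 + $49,500 + $115,500 = $985,000
  Less exemption $66,000 → base $919,000
  $919,000 × 28% = $257,320

General income tax:
  $483,000 × 11% = $53,130
  $20,000 × 23% = $4,600
  $161,000 × 34% = $54,740
  → $112,470
  Less rehabilitation credit $61,000 → $51,470

Excess of minimum tax over general income tax: $257,320 − $51,470 = $205,850.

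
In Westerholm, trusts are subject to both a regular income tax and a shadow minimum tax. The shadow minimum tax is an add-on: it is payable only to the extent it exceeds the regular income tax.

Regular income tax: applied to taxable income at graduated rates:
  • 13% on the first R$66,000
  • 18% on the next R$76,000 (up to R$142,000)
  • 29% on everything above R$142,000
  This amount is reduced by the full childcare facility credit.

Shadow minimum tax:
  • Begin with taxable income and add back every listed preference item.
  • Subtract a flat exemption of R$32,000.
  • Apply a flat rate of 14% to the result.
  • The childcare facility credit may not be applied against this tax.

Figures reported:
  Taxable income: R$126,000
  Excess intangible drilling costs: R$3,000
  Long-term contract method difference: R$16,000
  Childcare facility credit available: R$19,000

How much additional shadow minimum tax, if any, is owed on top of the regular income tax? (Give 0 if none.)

Shadow minimum tax:
  Adjusted income: R$126,000 + R$3,000 + R$16,000 = R$145,000
  Less exemption R$32,000 → base R$113,000
  R$113,000 × 14% = R$15,820

Regular income tax:
  R$66,000 × 13% = R$8,580
  R$60,000 × 18% = R$10,800
  → R$19,380
  Less childcare facility credit R$19,000 → R$380

Excess of shadow minimum tax over regular income tax: R$15,820 − R$380 = R$15,440.

R$15,440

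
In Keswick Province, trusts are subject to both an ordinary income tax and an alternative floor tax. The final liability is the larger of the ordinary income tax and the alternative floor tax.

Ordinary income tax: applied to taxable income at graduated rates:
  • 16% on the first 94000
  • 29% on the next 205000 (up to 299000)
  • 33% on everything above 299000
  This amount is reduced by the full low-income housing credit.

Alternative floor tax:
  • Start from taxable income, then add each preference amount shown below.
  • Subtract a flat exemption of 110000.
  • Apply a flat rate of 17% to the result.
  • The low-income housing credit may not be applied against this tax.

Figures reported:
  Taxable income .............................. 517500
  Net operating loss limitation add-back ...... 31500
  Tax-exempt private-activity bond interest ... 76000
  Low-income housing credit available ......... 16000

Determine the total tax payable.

Alternative floor tax:
  Adjusted income: 517500 + 31500 + 76000 = 625000
  Less exemption 110000 → base 515000
  515000 × 17% = 87550

Ordinary income tax:
  94000 × 16% = 15040
  205000 × 29% = 59450
  218500 × 33% = 72105
  → 146595
  Less low-income housing credit 16000 → 130595

130595 > 87550, so the ordinary income tax governs.

130595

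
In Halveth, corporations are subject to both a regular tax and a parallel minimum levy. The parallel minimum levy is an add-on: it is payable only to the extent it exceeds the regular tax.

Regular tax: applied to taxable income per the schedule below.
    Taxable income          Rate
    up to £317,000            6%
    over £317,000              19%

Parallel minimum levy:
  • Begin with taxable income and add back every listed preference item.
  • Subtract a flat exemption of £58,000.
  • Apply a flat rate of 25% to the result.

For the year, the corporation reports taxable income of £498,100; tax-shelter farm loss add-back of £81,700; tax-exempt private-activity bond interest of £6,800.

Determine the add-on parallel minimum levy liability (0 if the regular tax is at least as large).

Regular tax:
  £317,000 × 6% = £19,020
  £181,100 × 19% = £34,409
  → £53,429

Parallel minimum levy:
  Adjusted income: £498,100 + £81,700 + £6,800 = £586,600
  Less exemption £58,000 → base £528,600
  £528,600 × 25% = £132,150

Excess of parallel minimum levy over regular tax: £132,150 − £53,429 = £78,721.

£78,721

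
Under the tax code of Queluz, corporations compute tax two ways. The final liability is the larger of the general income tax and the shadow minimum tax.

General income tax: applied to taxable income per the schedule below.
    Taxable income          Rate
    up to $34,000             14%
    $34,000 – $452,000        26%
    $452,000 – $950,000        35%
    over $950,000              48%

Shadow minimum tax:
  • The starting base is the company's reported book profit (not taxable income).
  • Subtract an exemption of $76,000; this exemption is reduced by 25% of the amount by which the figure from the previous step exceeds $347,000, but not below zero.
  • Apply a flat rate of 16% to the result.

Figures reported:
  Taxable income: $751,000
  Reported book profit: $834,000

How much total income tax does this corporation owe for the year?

$218,090

General income tax:
  $34,000 × 14% = $4,760
  $418,000 × 26% = $108,680
  $299,000 × 35% = $104,650
  → $218,090

Shadow minimum tax:
  Base (reported book profit): $834,000
  Exemption: 25% × ($834,000 − $347,000) = $121,750 ≥ $76,000, so the exemption is fully phased out
  Base: $834,000 − $0 = $834,000
  $834,000 × 16% = $133,440

$218,090 > $133,440, so the general income tax governs.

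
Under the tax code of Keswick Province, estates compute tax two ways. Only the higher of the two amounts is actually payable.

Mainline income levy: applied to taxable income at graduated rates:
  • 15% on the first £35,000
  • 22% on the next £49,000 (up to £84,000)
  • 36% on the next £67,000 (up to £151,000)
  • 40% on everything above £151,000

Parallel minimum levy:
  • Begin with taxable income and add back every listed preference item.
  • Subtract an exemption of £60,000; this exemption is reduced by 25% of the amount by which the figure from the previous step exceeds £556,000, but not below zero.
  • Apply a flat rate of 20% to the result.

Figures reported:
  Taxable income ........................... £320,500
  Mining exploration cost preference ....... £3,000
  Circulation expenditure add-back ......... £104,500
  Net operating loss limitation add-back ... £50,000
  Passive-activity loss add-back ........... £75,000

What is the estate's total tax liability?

Parallel minimum levy:
  Adjusted income: £320,500 + £3,000 + £104,500 + £50,000 + £75,000 = £553,000
  Exemption: £553,000 ≤ £556,000, so full £60,000 applies
  Base: £553,000 − £60,000 = £493,000
  £493,000 × 20% = £98,600

Mainline income levy:
  £35,000 × 15% = £5,250
  £49,000 × 22% = £10,780
  £67,000 × 36% = £24,120
  £169,500 × 40% = £67,800
  → £107,950

£107,950 > £98,600, so the mainline income levy governs.

£107,950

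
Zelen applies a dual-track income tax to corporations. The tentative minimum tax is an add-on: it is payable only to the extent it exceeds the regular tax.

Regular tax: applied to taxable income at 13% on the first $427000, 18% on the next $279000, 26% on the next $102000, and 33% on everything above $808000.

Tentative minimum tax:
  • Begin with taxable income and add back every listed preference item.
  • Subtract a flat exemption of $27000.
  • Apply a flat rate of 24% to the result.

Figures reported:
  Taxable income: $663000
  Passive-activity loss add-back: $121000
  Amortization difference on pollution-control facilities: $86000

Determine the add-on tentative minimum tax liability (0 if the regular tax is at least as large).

Regular tax:
  $427000 × 13% = $55510
  $236000 × 18% = $42480
  → $97990

Tentative minimum tax:
  Adjusted income: $663000 + $121000 + $86000 = $870000
  Less exemption $27000 → base $843000
  $843000 × 24% = $202320

Excess of tentative minimum tax over regular tax: $202320 − $97990 = $104330.

$104330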